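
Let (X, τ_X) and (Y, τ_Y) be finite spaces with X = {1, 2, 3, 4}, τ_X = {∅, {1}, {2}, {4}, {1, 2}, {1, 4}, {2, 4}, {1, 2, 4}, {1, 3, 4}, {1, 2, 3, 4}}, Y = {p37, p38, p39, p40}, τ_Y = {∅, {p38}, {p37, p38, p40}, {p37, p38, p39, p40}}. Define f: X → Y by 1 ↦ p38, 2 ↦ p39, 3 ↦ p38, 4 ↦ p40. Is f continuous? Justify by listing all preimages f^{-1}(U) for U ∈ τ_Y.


f is NOT continuous.

Compute f^{-1}(U) for each U ∈ τ_Y:
  U = ∅: f^{-1}(U) = ∅ ∈ τ_X ✓.
  U = {p38}: f^{-1}(U) = {1, 3} ∉ τ_X ✗.
  U = {p37, p38, p40}: f^{-1}(U) = {1, 3, 4} ∈ τ_X ✓.
  U = {p37, p38, p39, p40}: f^{-1}(U) = {1, 2, 3, 4} ∈ τ_X ✓.
Found U = {p38} with f^{-1}(U) = {1, 3} not in τ_X. Therefore f is NOT continuous.


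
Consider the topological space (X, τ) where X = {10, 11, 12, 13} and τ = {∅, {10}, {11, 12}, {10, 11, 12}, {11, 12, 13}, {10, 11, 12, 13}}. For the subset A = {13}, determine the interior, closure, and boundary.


int(A) = ∅, cl(A) = {13}, ∂A = {13}.

Closed sets in (X, τ) are complements of opens:
  closed(X, τ) = {∅, {10}, {13}, {10, 13}, {11, 12, 13}, {10, 11, 12, 13}}.
int(A) = ⋃ {U ∈ τ : U ⊆ A}. Opens contained in A: ∅.
Taking the union of these: int(A) = ∅.
cl(A) = ⋂ {C closed : A ⊆ C}. Closed sets containing A: {13}, {10, 13}, {11, 12, 13}, {10, 11, 12, 13}.
Intersecting these: cl(A) = {13}.
∂A = cl(A) ∖ int(A) = {13} ∖ ∅ = {13}.


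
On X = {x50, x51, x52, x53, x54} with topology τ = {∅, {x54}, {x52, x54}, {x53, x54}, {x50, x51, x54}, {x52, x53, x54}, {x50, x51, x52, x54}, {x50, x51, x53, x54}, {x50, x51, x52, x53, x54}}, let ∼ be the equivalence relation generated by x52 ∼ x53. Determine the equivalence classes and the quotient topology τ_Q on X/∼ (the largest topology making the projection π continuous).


X/∼ = {[x50], [x51], [x52=x53], [x54]}; |τ_Q| = 5.

Equivalence classes: [x50], [x51], [x52=x53], [x54].
Quotient map π: X → X/∼ sends x50 ↦ [x50], x51 ↦ [x51], x52 ↦ [x52=x53], x53 ↦ [x52=x53], x54 ↦ [x54].
For each subset V ⊆ X/∼, compute π^{-1}(V) ⊆ X and check whether π^{-1}(V) ∈ τ. V is open in τ_Q iff π^{-1}(V) ∈ τ.
  V = {}: π^{-1}(V) = ∅ ∈ τ ✓.
  V = {[x50]}: π^{-1}(V) = {x50} ∉ τ ✗.
  V = {[x51]}: π^{-1}(V) = {x51} ∉ τ ✗.
  V = {[x50], [x51]}: π^{-1}(V) = {x50, x51} ∉ τ ✗.
  V = {[x52=x53]}: π^{-1}(V) = {x52, x53} ∉ τ ✗.
  V = {[x50], [x52=x53]}: π^{-1}(V) = {x50, x52, x53} ∉ τ ✗.
  V = {[x51], [x52=x53]}: π^{-1}(V) = {x51, x52, x53} ∉ τ ✗.
  V = {[x50], [x51], [x52=x53]}: π^{-1}(V) = {x50, x51, x52, x53} ∉ τ ✗.
  V = {[x54]}: π^{-1}(V) = {x54} ∈ τ ✓.
  V = {[x50], [x54]}: π^{-1}(V) = {x50, x54} ∉ τ ✗.
  V = {[x51], [x54]}: π^{-1}(V) = {x51, x54} ∉ τ ✗.
  V = {[x50], [x51], [x54]}: π^{-1}(V) = {x50, x51, x54} ∈ τ ✓.
  V = {[x52=x53], [x54]}: π^{-1}(V) = {x52, x53, x54} ∈ τ ✓.
  V = {[x50], [x52=x53], [x54]}: π^{-1}(V) = {x50, x52, x53, x54} ∉ τ ✗.
  V = {[x51], [x52=x53], [x54]}: π^{-1}(V) = {x51, x52, x53, x54} ∉ τ ✗.
  V = {[x50], [x51], [x52=x53], [x54]}: π^{-1}(V) = {x50, x51, x52, x53, x54} ∈ τ ✓.
Open sets in the quotient: τ_Q = {{}, {[x54]}, {[x50], [x51], [x54]}, {[x52=x53], [x54]}, {[x50], [x51], [x52=x53], [x54]}} (5 elements).


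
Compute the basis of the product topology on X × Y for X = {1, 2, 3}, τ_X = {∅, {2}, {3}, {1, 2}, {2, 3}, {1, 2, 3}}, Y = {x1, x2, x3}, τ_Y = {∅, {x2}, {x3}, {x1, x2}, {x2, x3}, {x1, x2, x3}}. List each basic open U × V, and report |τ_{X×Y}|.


Basis B = {∅ × ∅, {2} × {x2}, {2} × {x3}, {3} × {x2}, {3} × {x3}, {1, 2} × {x2}, {1, 2} × {x3}, {2} × {x1, x2}, {2} × {x2, x3}, {2, 3} × {x2}, {2, 3} × {x3}, {3} × {x1, x2}, {3} × {x2, x3}, {1, 2, 3} × {x2}, {1, 2, 3} × {x3}, {2} × {x1, x2, x3}, {3} × {x1, x2, x3}, {1, 2} × {x1, x2}, {1, 2} × {x2, x3}, {2, 3} × {x1, x2}, {2, 3} × {x2, x3}, {1, 2} × {x1, x2, x3}, {1, 2, 3} × {x1, x2}, {1, 2, 3} × {x2, x3}, {2, 3} × {x1, x2, x3}, {1, 2, 3} × {x1, x2, x3}}; |τ_{X×Y}| = 108.

Enumerate products U × V with U ∈ τ_X, V ∈ τ_Y (deduplicated):
  ∅ × ∅ = {} (∅)
  {2} × {x2} = {(2,x2)}
  {2} × {x3} = {(2,x3)}
  {3} × {x2} = {(3,x2)}
  {3} × {x3} = {(3,x3)}
  {1, 2} × {x2} = {(1,x2), (2,x2)}
  {1, 2} × {x3} = {(1,x3), (2,x3)}
  {2} × {x1, x2} = {(2,x1), (2,x2)}
  {2} × {x2, x3} = {(2,x2), (2,x3)}
  {2, 3} × {x2} = {(2,x2), (3,x2)}
  {2, 3} × {x3} = {(2,x3), (3,x3)}
  {3} × {x1, x2} = {(3,x1), (3,x2)}
  {3} × {x2, x3} = {(3,x2), (3,x3)}
  {1, 2, 3} × {x2} = {(1,x2), (2,x2), (3,x2)}
  {1, 2, 3} × {x3} = {(1,x3), (2,x3), (3,x3)}
  {2} × {x1, x2, x3} = {(2,x1), (2,x2), (2,x3)}
  {3} × {x1, x2, x3} = {(3,x1), (3,x2), (3,x3)}
  {1, 2} × {x1, x2} = {(1,x1), (1,x2), (2,x1), (2,x2)}
  {1, 2} × {x2, x3} = {(1,x2), (1,x3), (2,x2), (2,x3)}
  {2, 3} × {x1, x2} = {(2,x1), (2,x2), (3,x1), (3,x2)}
  {2, 3} × {x2, x3} = {(2,x2), (2,x3), (3,x2), (3,x3)}
  {1, 2} × {x1, x2, x3} = {(1,x1), (1,x2), (1,x3), (2,x1), (2,x2), (2,x3)}
  {1, 2, 3} × {x1, x2} = {(1,x1), (1,x2), (2,x1), (2,x2), (3,x1), (3,x2)}
  {1, 2, 3} × {x2, x3} = {(1,x2), (1,x3), (2,x2), (2,x3), (3,x2), (3,x3)}
  {2, 3} × {x1, x2, x3} = {(2,x1), (2,x2), (2,x3), (3,x1), (3,x2), (3,x3)}
  {1, 2, 3} × {x1, x2, x3} = {(1,x1), (1,x2), (1,x3), (2,x1), (2,x2), (2,x3), (3,x1), (3,x2), (3,x3)}
These 26 distinct sets form the basis B.
Close under arbitrary unions to get τ_{X×Y}; counting gives |τ_{X×Y}| = 108.


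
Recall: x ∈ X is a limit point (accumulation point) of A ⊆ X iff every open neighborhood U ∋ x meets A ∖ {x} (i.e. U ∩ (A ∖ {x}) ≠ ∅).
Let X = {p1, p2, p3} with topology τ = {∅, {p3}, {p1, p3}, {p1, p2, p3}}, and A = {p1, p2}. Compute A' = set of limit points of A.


A' = {p2}

For each x ∈ X, list the open sets U ∈ τ with x ∈ U, then check whether U ∩ (A ∖ {x}) ≠ ∅ for every such U.
  x = p1: open {p1, p3} ∋ x has {p1, p3} ∩ (A ∖ {p1}) = ∅, so x is NOT a limit point.
  x = p2: opens ∋ x are {p1, p2, p3}; each meets A ∖ {p2}, so x IS a limit point.
  x = p3: open {p3} ∋ x has {p3} ∩ (A ∖ {p3}) = ∅, so x is NOT a limit point.
Collecting: A' = {p2}.


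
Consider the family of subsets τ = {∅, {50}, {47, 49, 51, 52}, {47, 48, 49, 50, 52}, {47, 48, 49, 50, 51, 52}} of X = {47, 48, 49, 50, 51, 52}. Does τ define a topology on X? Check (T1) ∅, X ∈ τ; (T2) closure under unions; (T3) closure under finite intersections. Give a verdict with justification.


τ is NOT a topology on X.

Axiom (T1): ∅ ∈ τ? Yes; X ∈ τ? Yes.
Axiom (T2/T3): check pairwise unions and intersections of members of τ.
Counterexample for (T2): {50} ∪ {47, 49, 51, 52} = {47, 49, 50, 51, 52} ∉ τ. Therefore τ is NOT a topology.


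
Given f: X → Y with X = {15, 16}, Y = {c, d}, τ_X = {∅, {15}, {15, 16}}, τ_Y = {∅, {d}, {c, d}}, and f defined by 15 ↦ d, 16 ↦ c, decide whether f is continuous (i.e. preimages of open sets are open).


f IS continuous.

Compute f^{-1}(U) for each U ∈ τ_Y:
  U = ∅: f^{-1}(U) = ∅ ∈ τ_X ✓.
  U = {d}: f^{-1}(U) = {15} ∈ τ_X ✓.
  U = {c, d}: f^{-1}(U) = {15, 16} ∈ τ_X ✓.
Every preimage lies in τ_X, so f IS continuous.


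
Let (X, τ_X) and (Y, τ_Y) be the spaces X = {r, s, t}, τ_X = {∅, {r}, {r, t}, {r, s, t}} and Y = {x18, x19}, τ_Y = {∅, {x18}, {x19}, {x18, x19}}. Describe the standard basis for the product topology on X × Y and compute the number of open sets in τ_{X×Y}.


Basis B = {∅ × ∅, {r} × {x18}, {r} × {x19}, {r} × {x18, x19}, {r, t} × {x18}, {r, t} × {x19}, {r, s, t} × {x18}, {r, s, t} × {x19}, {r, t} × {x18, x19}, {r, s, t} × {x18, x19}}; |τ_{X×Y}| = 16.

Enumerate products U × V with U ∈ τ_X, V ∈ τ_Y (deduplicated):
  ∅ × ∅ = {} (∅)
  {r} × {x18} = {(r,x18)}
  {r} × {x19} = {(r,x19)}
  {r} × {x18, x19} = {(r,x18), (r,x19)}
  {r, t} × {x18} = {(r,x18), (t,x18)}
  {r, t} × {x19} = {(r,x19), (t,x19)}
  {r, s, t} × {x18} = {(r,x18), (s,x18), (t,x18)}
  {r, s, t} × {x19} = {(r,x19), (s,x19), (t,x19)}
  {r, t} × {x18, x19} = {(r,x18), (r,x19), (t,x18), (t,x19)}
  {r, s, t} × {x18, x19} = {(r,x18), (r,x19), (s,x18), (s,x19), (t,x18), (t,x19)}
These 10 distinct sets form the basis B.
Close under arbitrary unions to get τ_{X×Y}; counting gives |τ_{X×Y}| = 16.


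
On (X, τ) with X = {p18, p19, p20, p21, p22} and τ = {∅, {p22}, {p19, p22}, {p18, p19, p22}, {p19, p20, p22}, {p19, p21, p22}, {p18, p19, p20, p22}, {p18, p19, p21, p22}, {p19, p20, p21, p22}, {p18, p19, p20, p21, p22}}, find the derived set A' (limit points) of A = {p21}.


A' = ∅

For each x ∈ X, list the open sets U ∈ τ with x ∈ U, then check whether U ∩ (A ∖ {x}) ≠ ∅ for every such U.
  x = p18: open {p18, p19, p22} ∋ x has {p18, p19, p22} ∩ (A ∖ {p18}) = ∅, so x is NOT a limit point.
  x = p19: open {p19, p22} ∋ x has {p19, p22} ∩ (A ∖ {p19}) = ∅, so x is NOT a limit point.
  x = p20: open {p19, p20, p22} ∋ x has {p19, p20, p22} ∩ (A ∖ {p20}) = ∅, so x is NOT a limit point.
  x = p21: open {p19, p21, p22} ∋ x has {p19, p21, p22} ∩ (A ∖ {p21}) = ∅, so x is NOT a limit point.
  x = p22: open {p22} ∋ x has {p22} ∩ (A ∖ {p22}) = ∅, so x is NOT a limit point.
Collecting: A' = ∅.


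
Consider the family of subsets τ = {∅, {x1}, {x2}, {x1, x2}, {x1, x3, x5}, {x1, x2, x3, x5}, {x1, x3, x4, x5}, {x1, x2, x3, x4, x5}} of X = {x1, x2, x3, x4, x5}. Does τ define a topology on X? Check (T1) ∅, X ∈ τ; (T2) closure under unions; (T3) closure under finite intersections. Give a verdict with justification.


τ IS a topology on X.

Axiom (T1): ∅ ∈ τ? Yes; X ∈ τ? Yes.
Axiom (T2/T3): check pairwise unions and intersections of members of τ.
All pairwise intersections and unions checked — each lies in τ. Therefore τ satisfies (T1), (T2), (T3): it IS a topology on X.


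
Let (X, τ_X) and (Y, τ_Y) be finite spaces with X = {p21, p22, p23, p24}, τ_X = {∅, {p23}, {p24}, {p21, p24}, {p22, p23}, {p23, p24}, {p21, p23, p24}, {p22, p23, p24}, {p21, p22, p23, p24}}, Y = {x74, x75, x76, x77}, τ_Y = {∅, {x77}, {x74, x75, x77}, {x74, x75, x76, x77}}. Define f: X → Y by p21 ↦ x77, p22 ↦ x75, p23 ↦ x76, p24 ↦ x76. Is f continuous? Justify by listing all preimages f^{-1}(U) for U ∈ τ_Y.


f is NOT continuous.

Compute f^{-1}(U) for each U ∈ τ_Y:
  U = ∅: f^{-1}(U) = ∅ ∈ τ_X ✓.
  U = {x77}: f^{-1}(U) = {p21} ∉ τ_X ✗.
  U = {x74, x75, x77}: f^{-1}(U) = {p21, p22} ∉ τ_X ✗.
  U = {x74, x75, x76, x77}: f^{-1}(U) = {p21, p22, p23, p24} ∈ τ_X ✓.
Found U = {x77} with f^{-1}(U) = {p21} not in τ_X. Therefore f is NOT continuous.


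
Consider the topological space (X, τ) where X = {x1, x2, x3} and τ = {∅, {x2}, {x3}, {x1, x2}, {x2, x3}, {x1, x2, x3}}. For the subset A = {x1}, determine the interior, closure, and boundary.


int(A) = ∅, cl(A) = {x1}, ∂A = {x1}.

Closed sets in (X, τ) are complements of opens:
  closed(X, τ) = {∅, {x1}, {x3}, {x1, x2}, {x1, x3}, {x1, x2, x3}}.
int(A) = ⋃ {U ∈ τ : U ⊆ A}. Opens contained in A: ∅.
Taking the union of these: int(A) = ∅.
cl(A) = ⋂ {C closed : A ⊆ C}. Closed sets containing A: {x1}, {x1, x2}, {x1, x3}, {x1, x2, x3}.
Intersecting these: cl(A) = {x1}.
∂A = cl(A) ∖ int(A) = {x1} ∖ ∅ = {x1}.


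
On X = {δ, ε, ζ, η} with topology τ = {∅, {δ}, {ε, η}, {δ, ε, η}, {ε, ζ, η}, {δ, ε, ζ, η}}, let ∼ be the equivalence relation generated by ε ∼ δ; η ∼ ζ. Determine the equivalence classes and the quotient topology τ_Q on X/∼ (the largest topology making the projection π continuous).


X/∼ = {[δ=ε], [ζ=η]}; |τ_Q| = 2.

Equivalence classes: [δ=ε], [ζ=η].
Quotient map π: X → X/∼ sends δ ↦ [δ=ε], ε ↦ [δ=ε], ζ ↦ [ζ=η], η ↦ [ζ=η].
For each subset V ⊆ X/∼, compute π^{-1}(V) ⊆ X and check whether π^{-1}(V) ∈ τ. V is open in τ_Q iff π^{-1}(V) ∈ τ.
  V = {}: π^{-1}(V) = ∅ ∈ τ ✓.
  V = {[δ=ε]}: π^{-1}(V) = {δ, ε} ∉ τ ✗.
  V = {[ζ=η]}: π^{-1}(V) = {ζ, η} ∉ τ ✗.
  V = {[δ=ε], [ζ=η]}: π^{-1}(V) = {δ, ε, ζ, η} ∈ τ ✓.
Open sets in the quotient: τ_Q = {{}, {[δ=ε], [ζ=η]}} (2 elements).


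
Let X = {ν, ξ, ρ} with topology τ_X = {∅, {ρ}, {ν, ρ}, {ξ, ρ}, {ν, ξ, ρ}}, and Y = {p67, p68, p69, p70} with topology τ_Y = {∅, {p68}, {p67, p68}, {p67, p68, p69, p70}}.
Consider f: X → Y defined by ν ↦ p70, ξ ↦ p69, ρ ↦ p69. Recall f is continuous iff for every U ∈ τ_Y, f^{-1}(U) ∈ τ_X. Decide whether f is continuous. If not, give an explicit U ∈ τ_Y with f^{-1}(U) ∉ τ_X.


f IS continuous.

Compute f^{-1}(U) for each U ∈ τ_Y:
  U = ∅: f^{-1}(U) = ∅ ∈ τ_X ✓.
  U = {p68}: f^{-1}(U) = ∅ ∈ τ_X ✓.
  U = {p67, p68}: f^{-1}(U) = ∅ ∈ τ_X ✓.
  U = {p67, p68, p69, p70}: f^{-1}(U) = {ν, ξ, ρ} ∈ τ_X ✓.
Every preimage lies in τ_X, so f IS continuous.


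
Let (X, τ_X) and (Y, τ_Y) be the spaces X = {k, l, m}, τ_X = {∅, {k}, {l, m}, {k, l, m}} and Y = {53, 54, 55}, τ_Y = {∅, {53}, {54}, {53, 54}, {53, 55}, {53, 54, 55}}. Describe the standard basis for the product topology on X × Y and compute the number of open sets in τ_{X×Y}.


Basis B = {∅ × ∅, {k} × {53}, {k} × {54}, {k} × {53, 54}, {k} × {53, 55}, {l, m} × {53}, {l, m} × {54}, {k} × {53, 54, 55}, {k, l, m} × {53}, {k, l, m} × {54}, {l, m} × {53, 54}, {l, m} × {53, 55}, {k, l, m} × {53, 54}, {k, l, m} × {53, 55}, {l, m} × {53, 54, 55}, {k, l, m} × {53, 54, 55}}; |τ_{X×Y}| = 36.

Enumerate products U × V with U ∈ τ_X, V ∈ τ_Y (deduplicated):
  ∅ × ∅ = {} (∅)
  {k} × {53} = {(k,53)}
  {k} × {54} = {(k,54)}
  {k} × {53, 54} = {(k,53), (k,54)}
  {k} × {53, 55} = {(k,53), (k,55)}
  {l, m} × {53} = {(l,53), (m,53)}
  {l, m} × {54} = {(l,54), (m,54)}
  {k} × {53, 54, 55} = {(k,53), (k,54), (k,55)}
  {k, l, m} × {53} = {(k,53), (l,53), (m,53)}
  {k, l, m} × {54} = {(k,54), (l,54), (m,54)}
  {l, m} × {53, 54} = {(l,53), (l,54), (m,53), (m,54)}
  {l, m} × {53, 55} = {(l,53), (l,55), (m,53), (m,55)}
  {k, l, m} × {53, 54} = {(k,53), (k,54), (l,53), (l,54), (m,53), (m,54)}
  {k, l, m} × {53, 55} = {(k,53), (k,55), (l,53), (l,55), (m,53), (m,55)}
  {l, m} × {53, 54, 55} = {(l,53), (l,54), (l,55), (m,53), (m,54), (m,55)}
  {k, l, m} × {53, 54, 55} = {(k,53), (k,54), (k,55), (l,53), (l,54), (l,55), (m,53), (m,54), (m,55)}
These 16 distinct sets form the basis B.
Close under arbitrary unions to get τ_{X×Y}; counting gives |τ_{X×Y}| = 36.


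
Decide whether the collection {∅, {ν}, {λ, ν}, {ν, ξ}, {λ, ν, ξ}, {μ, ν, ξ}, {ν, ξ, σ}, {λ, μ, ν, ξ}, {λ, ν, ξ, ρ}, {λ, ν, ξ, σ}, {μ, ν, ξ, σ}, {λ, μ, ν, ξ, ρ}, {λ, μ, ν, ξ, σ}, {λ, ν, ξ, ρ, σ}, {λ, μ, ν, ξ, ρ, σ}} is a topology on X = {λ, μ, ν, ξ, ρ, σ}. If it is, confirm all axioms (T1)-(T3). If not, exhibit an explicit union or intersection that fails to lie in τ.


τ IS a topology on X.

Axiom (T1): ∅ ∈ τ? Yes; X ∈ τ? Yes.
Axiom (T2/T3): check pairwise unions and intersections of members of τ.
All pairwise intersections and unions checked — each lies in τ. Therefore τ satisfies (T1), (T2), (T3): it IS a topology on X.


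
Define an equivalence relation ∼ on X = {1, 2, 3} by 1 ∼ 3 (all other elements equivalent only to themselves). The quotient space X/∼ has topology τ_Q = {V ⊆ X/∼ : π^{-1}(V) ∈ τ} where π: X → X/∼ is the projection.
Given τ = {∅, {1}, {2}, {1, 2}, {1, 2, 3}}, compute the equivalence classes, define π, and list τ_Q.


X/∼ = {[1=3], [2]}; |τ_Q| = 3.

Equivalence classes: [1=3], [2].
Quotient map π: X → X/∼ sends 1 ↦ [1=3], 2 ↦ [2], 3 ↦ [1=3].
For each subset V ⊆ X/∼, compute π^{-1}(V) ⊆ X and check whether π^{-1}(V) ∈ τ. V is open in τ_Q iff π^{-1}(V) ∈ τ.
  V = {}: π^{-1}(V) = ∅ ∈ τ ✓.
  V = {[1=3]}: π^{-1}(V) = {1, 3} ∉ τ ✗.
  V = {[2]}: π^{-1}(V) = {2} ∈ τ ✓.
  V = {[1=3], [2]}: π^{-1}(V) = {1, 2, 3} ∈ τ ✓.
Open sets in the quotient: τ_Q = {{}, {[2]}, {[1=3], [2]}} (3 elements).


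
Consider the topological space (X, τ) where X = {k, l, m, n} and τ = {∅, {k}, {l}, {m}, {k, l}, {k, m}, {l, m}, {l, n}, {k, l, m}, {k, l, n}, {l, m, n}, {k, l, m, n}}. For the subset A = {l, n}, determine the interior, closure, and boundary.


int(A) = {l, n}, cl(A) = {l, n}, ∂A = ∅.

Closed sets in (X, τ) are complements of opens:
  closed(X, τ) = {∅, {k}, {m}, {n}, {k, m}, {k, n}, {l, n}, {m, n}, {k, l, n}, {k, m, n}, {l, m, n}, {k, l, m, n}}.
int(A) = ⋃ {U ∈ τ : U ⊆ A}. Opens contained in A: ∅, {l}, {l, n}.
Taking the union of these: int(A) = {l, n}.
cl(A) = ⋂ {C closed : A ⊆ C}. Closed sets containing A: {l, n}, {k, l, n}, {l, m, n}, {k, l, m, n}.
Intersecting these: cl(A) = {l, n}.
∂A = cl(A) ∖ int(A) = {l, n} ∖ {l, n} = ∅.


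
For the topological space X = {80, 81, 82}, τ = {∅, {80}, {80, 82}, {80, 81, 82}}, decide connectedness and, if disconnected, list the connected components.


(X, τ) is connected.

Find clopen sets (U ∈ τ with X ∖ U ∈ τ):
  U = ∅, X ∖ U = {80, 81, 82} — both open, so U is clopen.
  U = {80, 81, 82}, X ∖ U = ∅ — both open, so U is clopen.
Only trivial clopens (∅ and X) exist, so (X, τ) is connected.
Compute connected components by grouping points that agree on all clopens:
  component: {80, 81, 82}


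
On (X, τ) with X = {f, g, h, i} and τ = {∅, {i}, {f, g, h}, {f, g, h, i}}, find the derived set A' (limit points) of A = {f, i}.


A' = {g, h}

For each x ∈ X, list the open sets U ∈ τ with x ∈ U, then check whether U ∩ (A ∖ {x}) ≠ ∅ for every such U.
  x = f: open {f, g, h} ∋ x has {f, g, h} ∩ (A ∖ {f}) = ∅, so x is NOT a limit point.
  x = g: opens ∋ x are {f, g, h}, {f, g, h, i}; each meets A ∖ {g}, so x IS a limit point.
  x = h: opens ∋ x are {f, g, h}, {f, g, h, i}; each meets A ∖ {h}, so x IS a limit point.
  x = i: open {i} ∋ x has {i} ∩ (A ∖ {i}) = ∅, so x is NOT a limit point.
Collecting: A' = {g, h}.


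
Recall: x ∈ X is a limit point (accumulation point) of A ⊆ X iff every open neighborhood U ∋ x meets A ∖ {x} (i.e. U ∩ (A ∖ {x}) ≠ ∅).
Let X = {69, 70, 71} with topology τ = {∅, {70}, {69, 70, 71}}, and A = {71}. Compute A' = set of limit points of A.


A' = {69}

For each x ∈ X, list the open sets U ∈ τ with x ∈ U, then check whether U ∩ (A ∖ {x}) ≠ ∅ for every such U.
  x = 69: opens ∋ x are {69, 70, 71}; each meets A ∖ {69}, so x IS a limit point.
  x = 70: open {70} ∋ x has {70} ∩ (A ∖ {70}) = ∅, so x is NOT a limit point.
  x = 71: open {69, 70, 71} ∋ x has {69, 70, 71} ∩ (A ∖ {71}) = ∅, so x is NOT a limit point.
Collecting: A' = {69}.


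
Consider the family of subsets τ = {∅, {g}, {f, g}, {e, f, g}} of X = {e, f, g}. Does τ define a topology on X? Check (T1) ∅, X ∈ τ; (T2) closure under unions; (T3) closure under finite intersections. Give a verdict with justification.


τ IS a topology on X.

Axiom (T1): ∅ ∈ τ? Yes; X ∈ τ? Yes.
Axiom (T2/T3): check pairwise unions and intersections of members of τ.
All pairwise intersections and unions checked — each lies in τ. Therefore τ satisfies (T1), (T2), (T3): it IS a topology on X.


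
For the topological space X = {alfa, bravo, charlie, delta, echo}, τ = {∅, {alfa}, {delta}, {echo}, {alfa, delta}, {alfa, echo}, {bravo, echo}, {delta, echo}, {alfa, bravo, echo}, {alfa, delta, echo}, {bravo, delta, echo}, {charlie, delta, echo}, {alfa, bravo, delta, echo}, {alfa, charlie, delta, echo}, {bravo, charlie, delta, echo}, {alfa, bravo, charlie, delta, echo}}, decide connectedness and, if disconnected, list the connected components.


(X, τ) is disconnected; components = [{alfa}, {bravo, charlie, delta, echo}].

Find clopen sets (U ∈ τ with X ∖ U ∈ τ):
  U = ∅, X ∖ U = {alfa, bravo, charlie, delta, echo} — both open, so U is clopen.
  U = {alfa}, X ∖ U = {bravo, charlie, delta, echo} — both open, so U is clopen.
  U = {bravo, charlie, delta, echo}, X ∖ U = {alfa} — both open, so U is clopen.
  U = {alfa, bravo, charlie, delta, echo}, X ∖ U = ∅ — both open, so U is clopen.
Nontrivial clopen(s) exist: e.g. {alfa}. So (X, τ) is disconnected.
Compute connected components by grouping points that agree on all clopens:
  component: {alfa}
  component: {bravo, charlie, delta, echo}


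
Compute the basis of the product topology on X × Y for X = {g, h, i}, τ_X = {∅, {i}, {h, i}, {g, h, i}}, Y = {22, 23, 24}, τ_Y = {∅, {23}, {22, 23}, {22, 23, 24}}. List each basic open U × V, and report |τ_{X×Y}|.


Basis B = {∅ × ∅, {i} × {23}, {h, i} × {23}, {i} × {22, 23}, {g, h, i} × {23}, {i} × {22, 23, 24}, {h, i} × {22, 23}, {g, h, i} × {22, 23}, {h, i} × {22, 23, 24}, {g, h, i} × {22, 23, 24}}; |τ_{X×Y}| = 20.

Enumerate products U × V with U ∈ τ_X, V ∈ τ_Y (deduplicated):
  ∅ × ∅ = {} (∅)
  {i} × {23} = {(i,23)}
  {h, i} × {23} = {(h,23), (i,23)}
  {i} × {22, 23} = {(i,22), (i,23)}
  {g, h, i} × {23} = {(g,23), (h,23), (i,23)}
  {i} × {22, 23, 24} = {(i,22), (i,23), (i,24)}
  {h, i} × {22, 23} = {(h,22), (h,23), (i,22), (i,23)}
  {g, h, i} × {22, 23} = {(g,22), (g,23), (h,22), (h,23), (i,22), (i,23)}
  {h, i} × {22, 23, 24} = {(h,22), (h,23), (h,24), (i,22), (i,23), (i,24)}
  {g, h, i} × {22, 23, 24} = {(g,22), (g,23), (g,24), (h,22), (h,23), (h,24), (i,22), (i,23), (i,24)}
These 10 distinct sets form the basis B.
Close under arbitrary unions to get τ_{X×Y}; counting gives |τ_{X×Y}| = 20.


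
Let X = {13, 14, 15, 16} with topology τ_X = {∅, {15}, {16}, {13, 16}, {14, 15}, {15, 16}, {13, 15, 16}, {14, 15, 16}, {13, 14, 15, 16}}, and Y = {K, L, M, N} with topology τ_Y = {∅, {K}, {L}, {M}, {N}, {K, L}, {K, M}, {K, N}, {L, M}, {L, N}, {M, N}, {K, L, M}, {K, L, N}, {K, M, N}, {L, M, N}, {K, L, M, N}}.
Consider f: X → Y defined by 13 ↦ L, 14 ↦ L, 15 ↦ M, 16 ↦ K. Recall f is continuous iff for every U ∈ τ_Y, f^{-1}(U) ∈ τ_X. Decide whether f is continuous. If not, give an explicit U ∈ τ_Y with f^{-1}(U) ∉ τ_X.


f is NOT continuous.

Compute f^{-1}(U) for each U ∈ τ_Y:
  U = ∅: f^{-1}(U) = ∅ ∈ τ_X ✓.
  U = {K}: f^{-1}(U) = {16} ∈ τ_X ✓.
  U = {L}: f^{-1}(U) = {13, 14} ∉ τ_X ✗.
  U = {M}: f^{-1}(U) = {15} ∈ τ_X ✓.
  U = {N}: f^{-1}(U) = ∅ ∈ τ_X ✓.
  U = {K, L}: f^{-1}(U) = {13, 14, 16} ∉ τ_X ✗.
  U = {K, M}: f^{-1}(U) = {15, 16} ∈ τ_X ✓.
  U = {K, N}: f^{-1}(U) = {16} ∈ τ_X ✓.
  U = {L, M}: f^{-1}(U) = {13, 14, 15} ∉ τ_X ✗.
  U = {L, N}: f^{-1}(U) = {13, 14} ∉ τ_X ✗.
  U = {M, N}: f^{-1}(U) = {15} ∈ τ_X ✓.
  U = {K, L, M}: f^{-1}(U) = {13, 14, 15, 16} ∈ τ_X ✓.
  U = {K, L, N}: f^{-1}(U) = {13, 14, 16} ∉ τ_X ✗.
  U = {K, M, N}: f^{-1}(U) = {15, 16} ∈ τ_X ✓.
  U = {L, M, N}: f^{-1}(U) = {13, 14, 15} ∉ τ_X ✗.
  U = {K, L, M, N}: f^{-1}(U) = {13, 14, 15, 16} ∈ τ_X ✓.
Found U = {L} with f^{-1}(U) = {13, 14} not in τ_X. Therefore f is NOT continuous.


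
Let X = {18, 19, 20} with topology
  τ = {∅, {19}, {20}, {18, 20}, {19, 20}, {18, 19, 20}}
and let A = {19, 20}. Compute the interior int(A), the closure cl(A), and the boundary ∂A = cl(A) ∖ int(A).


int(A) = {19, 20}, cl(A) = {18, 19, 20}, ∂A = {18}.

Closed sets in (X, τ) are complements of opens:
  closed(X, τ) = {∅, {18}, {19}, {18, 19}, {18, 20}, {18, 19, 20}}.
int(A) = ⋃ {U ∈ τ : U ⊆ A}. Opens contained in A: ∅, {19}, {20}, {19, 20}.
Taking the union of these: int(A) = {19, 20}.
cl(A) = ⋂ {C closed : A ⊆ C}. Closed sets containing A: {18, 19, 20}.
Intersecting these: cl(A) = {18, 19, 20}.
∂A = cl(A) ∖ int(A) = {18, 19, 20} ∖ {19, 20} = {18}.


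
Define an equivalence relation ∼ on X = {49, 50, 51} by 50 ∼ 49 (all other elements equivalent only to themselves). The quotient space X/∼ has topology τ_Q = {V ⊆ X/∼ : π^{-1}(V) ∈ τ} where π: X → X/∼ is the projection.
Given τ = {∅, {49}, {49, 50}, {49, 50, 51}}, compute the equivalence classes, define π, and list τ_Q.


X/∼ = {[49=50], [51]}; |τ_Q| = 3.

Equivalence classes: [49=50], [51].
Quotient map π: X → X/∼ sends 49 ↦ [49=50], 50 ↦ [49=50], 51 ↦ [51].
For each subset V ⊆ X/∼, compute π^{-1}(V) ⊆ X and check whether π^{-1}(V) ∈ τ. V is open in τ_Q iff π^{-1}(V) ∈ τ.
  V = {}: π^{-1}(V) = ∅ ∈ τ ✓.
  V = {[49=50]}: π^{-1}(V) = {49, 50} ∈ τ ✓.
  V = {[51]}: π^{-1}(V) = {51} ∉ τ ✗.
  V = {[49=50], [51]}: π^{-1}(V) = {49, 50, 51} ∈ τ ✓.
Open sets in the quotient: τ_Q = {{}, {[49=50]}, {[49=50], [51]}} (3 elements).


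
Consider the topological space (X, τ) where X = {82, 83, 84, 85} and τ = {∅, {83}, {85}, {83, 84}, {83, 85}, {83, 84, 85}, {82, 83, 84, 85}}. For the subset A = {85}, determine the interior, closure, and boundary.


int(A) = {85}, cl(A) = {82, 85}, ∂A = {82}.

Closed sets in (X, τ) are complements of opens:
  closed(X, τ) = {∅, {82}, {82, 84}, {82, 85}, {82, 83, 84}, {82, 84, 85}, {82, 83, 84, 85}}.
int(A) = ⋃ {U ∈ τ : U ⊆ A}. Opens contained in A: ∅, {85}.
Taking the union of these: int(A) = {85}.
cl(A) = ⋂ {C closed : A ⊆ C}. Closed sets containing A: {82, 85}, {82, 84, 85}, {82, 83, 84, 85}.
Intersecting these: cl(A) = {82, 85}.
∂A = cl(A) ∖ int(A) = {82, 85} ∖ {85} = {82}.


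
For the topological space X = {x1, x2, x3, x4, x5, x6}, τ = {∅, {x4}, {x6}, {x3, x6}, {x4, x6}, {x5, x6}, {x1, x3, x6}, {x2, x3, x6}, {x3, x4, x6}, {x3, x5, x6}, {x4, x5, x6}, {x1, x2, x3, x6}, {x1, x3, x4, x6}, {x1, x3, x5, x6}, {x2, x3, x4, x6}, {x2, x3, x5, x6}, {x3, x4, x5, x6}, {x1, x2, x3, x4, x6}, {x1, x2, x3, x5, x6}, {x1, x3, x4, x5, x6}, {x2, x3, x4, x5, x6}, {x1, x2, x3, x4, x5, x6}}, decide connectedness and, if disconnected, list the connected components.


(X, τ) is disconnected; components = [{x4}, {x1, x2, x3, x5, x6}].

Find clopen sets (U ∈ τ with X ∖ U ∈ τ):
  U = ∅, X ∖ U = {x1, x2, x3, x4, x5, x6} — both open, so U is clopen.
  U = {x4}, X ∖ U = {x1, x2, x3, x5, x6} — both open, so U is clopen.
  U = {x1, x2, x3, x5, x6}, X ∖ U = {x4} — both open, so U is clopen.
  U = {x1, x2, x3, x4, x5, x6}, X ∖ U = ∅ — both open, so U is clopen.
Nontrivial clopen(s) exist: e.g. {x4}. So (X, τ) is disconnected.
Compute connected components by grouping points that agree on all clopens:
  component: {x4}
  component: {x1, x2, x3, x5, x6}


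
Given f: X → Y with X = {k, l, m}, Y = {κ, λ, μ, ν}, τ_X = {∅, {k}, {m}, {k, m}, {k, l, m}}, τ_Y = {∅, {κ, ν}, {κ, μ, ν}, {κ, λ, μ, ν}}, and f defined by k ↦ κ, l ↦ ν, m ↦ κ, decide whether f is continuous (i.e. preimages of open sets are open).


f IS continuous.

Compute f^{-1}(U) for each U ∈ τ_Y:
  U = ∅: f^{-1}(U) = ∅ ∈ τ_X ✓.
  U = {κ, ν}: f^{-1}(U) = {k, l, m} ∈ τ_X ✓.
  U = {κ, μ, ν}: f^{-1}(U) = {k, l, m} ∈ τ_X ✓.
  U = {κ, λ, μ, ν}: f^{-1}(U) = {k, l, m} ∈ τ_X ✓.
Every preimage lies in τ_X, so f IS continuous.


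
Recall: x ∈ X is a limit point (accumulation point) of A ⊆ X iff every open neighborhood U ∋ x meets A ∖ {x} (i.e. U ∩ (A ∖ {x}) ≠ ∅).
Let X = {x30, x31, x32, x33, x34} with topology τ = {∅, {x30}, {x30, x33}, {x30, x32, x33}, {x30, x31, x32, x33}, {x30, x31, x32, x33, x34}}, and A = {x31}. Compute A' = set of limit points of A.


A' = {x34}

For each x ∈ X, list the open sets U ∈ τ with x ∈ U, then check whether U ∩ (A ∖ {x}) ≠ ∅ for every such U.
  x = x30: open {x30} ∋ x has {x30} ∩ (A ∖ {x30}) = ∅, so x is NOT a limit point.
  x = x31: open {x30, x31, x32, x33} ∋ x has {x30, x31, x32, x33} ∩ (A ∖ {x31}) = ∅, so x is NOT a limit point.
  x = x32: open {x30, x32, x33} ∋ x has {x30, x32, x33} ∩ (A ∖ {x32}) = ∅, so x is NOT a limit point.
  x = x33: open {x30, x33} ∋ x has {x30, x33} ∩ (A ∖ {x33}) = ∅, so x is NOT a limit point.
  x = x34: opens ∋ x are {x30, x31, x32, x33, x34}; each meets A ∖ {x34}, so x IS a limit point.
Collecting: A' = {x34}.


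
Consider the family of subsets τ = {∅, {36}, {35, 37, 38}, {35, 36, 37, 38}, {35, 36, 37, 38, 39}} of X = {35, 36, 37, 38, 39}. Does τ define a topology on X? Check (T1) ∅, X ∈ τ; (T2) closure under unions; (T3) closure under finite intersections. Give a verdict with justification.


τ IS a topology on X.

Axiom (T1): ∅ ∈ τ? Yes; X ∈ τ? Yes.
Axiom (T2/T3): check pairwise unions and intersections of members of τ.
All pairwise intersections and unions checked — each lies in τ. Therefore τ satisfies (T1), (T2), (T3): it IS a topology on X.


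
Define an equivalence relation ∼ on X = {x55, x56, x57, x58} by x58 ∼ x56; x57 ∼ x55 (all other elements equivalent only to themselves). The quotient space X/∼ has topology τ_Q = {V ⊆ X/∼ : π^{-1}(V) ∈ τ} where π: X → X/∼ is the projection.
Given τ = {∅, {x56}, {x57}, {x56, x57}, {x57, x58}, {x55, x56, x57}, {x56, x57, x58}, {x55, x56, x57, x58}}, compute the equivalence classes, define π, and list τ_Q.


X/∼ = {[x55=x57], [x56=x58]}; |τ_Q| = 2.

Equivalence classes: [x55=x57], [x56=x58].
Quotient map π: X → X/∼ sends x55 ↦ [x55=x57], x56 ↦ [x56=x58], x57 ↦ [x55=x57], x58 ↦ [x56=x58].
For each subset V ⊆ X/∼, compute π^{-1}(V) ⊆ X and check whether π^{-1}(V) ∈ τ. V is open in τ_Q iff π^{-1}(V) ∈ τ.
  V = {}: π^{-1}(V) = ∅ ∈ τ ✓.
  V = {[x55=x57]}: π^{-1}(V) = {x55, x57} ∉ τ ✗.
  V = {[x56=x58]}: π^{-1}(V) = {x56, x58} ∉ τ ✗.
  V = {[x55=x57], [x56=x58]}: π^{-1}(V) = {x55, x56, x57, x58} ∈ τ ✓.
Open sets in the quotient: τ_Q = {{}, {[x55=x57], [x56=x58]}} (2 elements).


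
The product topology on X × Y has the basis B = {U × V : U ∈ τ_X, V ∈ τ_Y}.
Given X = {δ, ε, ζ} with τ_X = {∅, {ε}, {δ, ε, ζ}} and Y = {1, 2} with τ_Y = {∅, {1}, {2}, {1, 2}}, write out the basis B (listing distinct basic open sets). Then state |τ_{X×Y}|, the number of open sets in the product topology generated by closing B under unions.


Basis B = {∅ × ∅, {ε} × {1}, {ε} × {2}, {ε} × {1, 2}, {δ, ε, ζ} × {1}, {δ, ε, ζ} × {2}, {δ, ε, ζ} × {1, 2}}; |τ_{X×Y}| = 9.

Enumerate products U × V with U ∈ τ_X, V ∈ τ_Y (deduplicated):
  ∅ × ∅ = {} (∅)
  {ε} × {1} = {(ε,1)}
  {ε} × {2} = {(ε,2)}
  {ε} × {1, 2} = {(ε,1), (ε,2)}
  {δ, ε, ζ} × {1} = {(δ,1), (ε,1), (ζ,1)}
  {δ, ε, ζ} × {2} = {(δ,2), (ε,2), (ζ,2)}
  {δ, ε, ζ} × {1, 2} = {(δ,1), (δ,2), (ε,1), (ε,2), (ζ,1), (ζ,2)}
These 7 distinct sets form the basis B.
Close under arbitrary unions to get τ_{X×Y}; counting gives |τ_{X×Y}| = 9.


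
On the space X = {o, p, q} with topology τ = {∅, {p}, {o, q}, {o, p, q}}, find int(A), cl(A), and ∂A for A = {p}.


int(A) = {p}, cl(A) = {p}, ∂A = ∅.

Closed sets in (X, τ) are complements of opens:
  closed(X, τ) = {∅, {p}, {o, q}, {o, p, q}}.
int(A) = ⋃ {U ∈ τ : U ⊆ A}. Opens contained in A: ∅, {p}.
Taking the union of these: int(A) = {p}.
cl(A) = ⋂ {C closed : A ⊆ C}. Closed sets containing A: {p}, {o, p, q}.
Intersecting these: cl(A) = {p}.
∂A = cl(A) ∖ int(A) = {p} ∖ {p} = ∅.


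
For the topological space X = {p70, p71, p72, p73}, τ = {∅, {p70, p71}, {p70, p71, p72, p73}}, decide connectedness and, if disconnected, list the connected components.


(X, τ) is connected.

Find clopen sets (U ∈ τ with X ∖ U ∈ τ):
  U = ∅, X ∖ U = {p70, p71, p72, p73} — both open, so U is clopen.
  U = {p70, p71, p72, p73}, X ∖ U = ∅ — both open, so U is clopen.
Only trivial clopens (∅ and X) exist, so (X, τ) is connected.
Compute connected components by grouping points that agree on all clopens:
  component: {p70, p71, p72, p73}


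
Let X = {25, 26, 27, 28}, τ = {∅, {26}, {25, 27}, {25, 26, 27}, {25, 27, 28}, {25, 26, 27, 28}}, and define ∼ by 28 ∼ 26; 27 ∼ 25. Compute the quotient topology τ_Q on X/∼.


X/∼ = {[25=27], [26=28]}; |τ_Q| = 3.

Equivalence classes: [25=27], [26=28].
Quotient map π: X → X/∼ sends 25 ↦ [25=27], 26 ↦ [26=28], 27 ↦ [25=27], 28 ↦ [26=28].
For each subset V ⊆ X/∼, compute π^{-1}(V) ⊆ X and check whether π^{-1}(V) ∈ τ. V is open in τ_Q iff π^{-1}(V) ∈ τ.
  V = {}: π^{-1}(V) = ∅ ∈ τ ✓.
  V = {[25=27]}: π^{-1}(V) = {25, 27} ∈ τ ✓.
  V = {[26=28]}: π^{-1}(V) = {26, 28} ∉ τ ✗.
  V = {[25=27], [26=28]}: π^{-1}(V) = {25, 26, 27, 28} ∈ τ ✓.
Open sets in the quotient: τ_Q = {{}, {[25=27]}, {[25=27], [26=28]}} (3 elements).


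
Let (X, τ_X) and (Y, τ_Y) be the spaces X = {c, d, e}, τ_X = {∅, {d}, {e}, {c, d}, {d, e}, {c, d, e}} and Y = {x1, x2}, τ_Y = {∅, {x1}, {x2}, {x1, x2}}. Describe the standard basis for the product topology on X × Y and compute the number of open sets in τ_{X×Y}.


Basis B = {∅ × ∅, {d} × {x1}, {d} × {x2}, {e} × {x1}, {e} × {x2}, {c, d} × {x1}, {c, d} × {x2}, {d} × {x1, x2}, {d, e} × {x1}, {d, e} × {x2}, {e} × {x1, x2}, {c, d, e} × {x1}, {c, d, e} × {x2}, {c, d} × {x1, x2}, {d, e} × {x1, x2}, {c, d, e} × {x1, x2}}; |τ_{X×Y}| = 36.

Enumerate products U × V with U ∈ τ_X, V ∈ τ_Y (deduplicated):
  ∅ × ∅ = {} (∅)
  {d} × {x1} = {(d,x1)}
  {d} × {x2} = {(d,x2)}
  {e} × {x1} = {(e,x1)}
  {e} × {x2} = {(e,x2)}
  {c, d} × {x1} = {(c,x1), (d,x1)}
  {c, d} × {x2} = {(c,x2), (d,x2)}
  {d} × {x1, x2} = {(d,x1), (d,x2)}
  {d, e} × {x1} = {(d,x1), (e,x1)}
  {d, e} × {x2} = {(d,x2), (e,x2)}
  {e} × {x1, x2} = {(e,x1), (e,x2)}
  {c, d, e} × {x1} = {(c,x1), (d,x1), (e,x1)}
  {c, d, e} × {x2} = {(c,x2), (d,x2), (e,x2)}
  {c, d} × {x1, x2} = {(c,x1), (c,x2), (d,x1), (d,x2)}
  {d, e} × {x1, x2} = {(d,x1), (d,x2), (e,x1), (e,x2)}
  {c, d, e} × {x1, x2} = {(c,x1), (c,x2), (d,x1), (d,x2), (e,x1), (e,x2)}
These 16 distinct sets form the basis B.
Close under arbitrary unions to get τ_{X×Y}; counting gives |τ_{X×Y}| = 36.


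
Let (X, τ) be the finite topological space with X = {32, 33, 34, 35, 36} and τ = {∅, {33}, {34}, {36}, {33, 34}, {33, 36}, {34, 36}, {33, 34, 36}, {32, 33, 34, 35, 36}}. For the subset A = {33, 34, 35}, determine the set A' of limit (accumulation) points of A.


A' = {32, 35}

For each x ∈ X, list the open sets U ∈ τ with x ∈ U, then check whether U ∩ (A ∖ {x}) ≠ ∅ for every such U.
  x = 32: opens ∋ x are {32, 33, 34, 35, 36}; each meets A ∖ {32}, so x IS a limit point.
  x = 33: open {33} ∋ x has {33} ∩ (A ∖ {33}) = ∅, so x is NOT a limit point.
  x = 34: open {34} ∋ x has {34} ∩ (A ∖ {34}) = ∅, so x is NOT a limit point.
  x = 35: opens ∋ x are {32, 33, 34, 35, 36}; each meets A ∖ {35}, so x IS a limit point.
  x = 36: open {36} ∋ x has {36} ∩ (A ∖ {36}) = ∅, so x is NOT a limit point.
Collecting: A' = {32, 35}.


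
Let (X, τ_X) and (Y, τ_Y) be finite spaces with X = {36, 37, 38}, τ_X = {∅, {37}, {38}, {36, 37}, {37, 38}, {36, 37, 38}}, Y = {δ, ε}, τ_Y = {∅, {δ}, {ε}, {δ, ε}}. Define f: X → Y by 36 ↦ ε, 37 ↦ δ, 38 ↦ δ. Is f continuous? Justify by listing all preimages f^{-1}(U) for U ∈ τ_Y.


f is NOT continuous.

Compute f^{-1}(U) for each U ∈ τ_Y:
  U = ∅: f^{-1}(U) = ∅ ∈ τ_X ✓.
  U = {δ}: f^{-1}(U) = {37, 38} ∈ τ_X ✓.
  U = {ε}: f^{-1}(U) = {36} ∉ τ_X ✗.
  U = {δ, ε}: f^{-1}(U) = {36, 37, 38} ∈ τ_X ✓.
Found U = {ε} with f^{-1}(U) = {36} not in τ_X. Therefore f is NOT continuous.


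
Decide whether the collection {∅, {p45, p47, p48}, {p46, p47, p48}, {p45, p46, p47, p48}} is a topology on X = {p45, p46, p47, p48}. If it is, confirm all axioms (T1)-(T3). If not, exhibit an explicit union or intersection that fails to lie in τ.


τ is NOT a topology on X.

Axiom (T1): ∅ ∈ τ? Yes; X ∈ τ? Yes.
Axiom (T2/T3): check pairwise unions and intersections of members of τ.
Counterexample for (T3): {p45, p47, p48} ∩ {p46, p47, p48} = {p47, p48} ∉ τ. Therefore τ is NOT a topology.


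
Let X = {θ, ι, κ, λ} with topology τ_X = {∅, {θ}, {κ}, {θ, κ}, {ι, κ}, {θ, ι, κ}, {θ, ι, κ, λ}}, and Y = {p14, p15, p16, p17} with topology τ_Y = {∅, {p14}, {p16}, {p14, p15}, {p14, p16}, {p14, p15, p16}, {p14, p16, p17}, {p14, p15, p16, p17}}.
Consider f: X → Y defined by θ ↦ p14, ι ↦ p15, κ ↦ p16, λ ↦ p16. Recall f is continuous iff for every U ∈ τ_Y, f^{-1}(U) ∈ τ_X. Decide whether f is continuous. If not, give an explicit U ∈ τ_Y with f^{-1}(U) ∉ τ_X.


f is NOT continuous.

Compute f^{-1}(U) for each U ∈ τ_Y:
  U = ∅: f^{-1}(U) = ∅ ∈ τ_X ✓.
  U = {p14}: f^{-1}(U) = {θ} ∈ τ_X ✓.
  U = {p16}: f^{-1}(U) = {κ, λ} ∉ τ_X ✗.
  U = {p14, p15}: f^{-1}(U) = {θ, ι} ∉ τ_X ✗.
  U = {p14, p16}: f^{-1}(U) = {θ, κ, λ} ∉ τ_X ✗.
  U = {p14, p15, p16}: f^{-1}(U) = {θ, ι, κ, λ} ∈ τ_X ✓.
  U = {p14, p16, p17}: f^{-1}(U) = {θ, κ, λ} ∉ τ_X ✗.
  U = {p14, p15, p16, p17}: f^{-1}(U) = {θ, ι, κ, λ} ∈ τ_X ✓.
Found U = {p16} with f^{-1}(U) = {κ, λ} not in τ_X. Therefore f is NOT continuous.


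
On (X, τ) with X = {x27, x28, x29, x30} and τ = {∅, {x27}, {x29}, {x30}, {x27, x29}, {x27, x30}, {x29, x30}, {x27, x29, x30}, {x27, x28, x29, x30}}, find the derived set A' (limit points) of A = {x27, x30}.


A' = {x28}

For each x ∈ X, list the open sets U ∈ τ with x ∈ U, then check whether U ∩ (A ∖ {x}) ≠ ∅ for every such U.
  x = x27: open {x27} ∋ x has {x27} ∩ (A ∖ {x27}) = ∅, so x is NOT a limit point.
  x = x28: opens ∋ x are {x27, x28, x29, x30}; each meets A ∖ {x28}, so x IS a limit point.
  x = x29: open {x29} ∋ x has {x29} ∩ (A ∖ {x29}) = ∅, so x is NOT a limit point.
  x = x30: open {x30} ∋ x has {x30} ∩ (A ∖ {x30}) = ∅, so x is NOT a limit point.
Collecting: A' = {x28}.


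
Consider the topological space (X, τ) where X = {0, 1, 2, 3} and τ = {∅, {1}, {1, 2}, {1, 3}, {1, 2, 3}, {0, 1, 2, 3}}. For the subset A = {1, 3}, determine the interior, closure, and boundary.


int(A) = {1, 3}, cl(A) = {0, 1, 2, 3}, ∂A = {0, 2}.

Closed sets in (X, τ) are complements of opens:
  closed(X, τ) = {∅, {0}, {0, 2}, {0, 3}, {0, 2, 3}, {0, 1, 2, 3}}.
int(A) = ⋃ {U ∈ τ : U ⊆ A}. Opens contained in A: ∅, {1}, {1, 3}.
Taking the union of these: int(A) = {1, 3}.
cl(A) = ⋂ {C closed : A ⊆ C}. Closed sets containing A: {0, 1, 2, 3}.
Intersecting these: cl(A) = {0, 1, 2, 3}.
∂A = cl(A) ∖ int(A) = {0, 1, 2, 3} ∖ {1, 3} = {0, 2}.


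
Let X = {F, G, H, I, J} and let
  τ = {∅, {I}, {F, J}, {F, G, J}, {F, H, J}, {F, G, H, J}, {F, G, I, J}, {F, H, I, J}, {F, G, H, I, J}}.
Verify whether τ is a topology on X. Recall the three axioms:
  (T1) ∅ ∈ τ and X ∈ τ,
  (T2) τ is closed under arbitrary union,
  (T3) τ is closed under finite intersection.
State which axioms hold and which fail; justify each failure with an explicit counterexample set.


τ is NOT a topology on X.

Axiom (T1): ∅ ∈ τ? Yes; X ∈ τ? Yes.
Axiom (T2/T3): check pairwise unions and intersections of members of τ.
Counterexample for (T2): {I} ∪ {F, J} = {F, I, J} ∉ τ. Therefore τ is NOT a topology.


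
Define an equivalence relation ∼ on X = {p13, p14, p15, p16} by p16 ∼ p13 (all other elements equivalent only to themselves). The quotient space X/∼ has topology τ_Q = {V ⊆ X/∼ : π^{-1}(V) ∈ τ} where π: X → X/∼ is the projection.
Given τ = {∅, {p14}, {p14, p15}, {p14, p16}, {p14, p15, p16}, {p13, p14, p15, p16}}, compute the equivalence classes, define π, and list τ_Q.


X/∼ = {[p13=p16], [p14], [p15]}; |τ_Q| = 4.

Equivalence classes: [p13=p16], [p14], [p15].
Quotient map π: X → X/∼ sends p13 ↦ [p13=p16], p14 ↦ [p14], p15 ↦ [p15], p16 ↦ [p13=p16].
For each subset V ⊆ X/∼, compute π^{-1}(V) ⊆ X and check whether π^{-1}(V) ∈ τ. V is open in τ_Q iff π^{-1}(V) ∈ τ.
  V = {}: π^{-1}(V) = ∅ ∈ τ ✓.
  V = {[p13=p16]}: π^{-1}(V) = {p13, p16} ∉ τ ✗.
  V = {[p14]}: π^{-1}(V) = {p14} ∈ τ ✓.
  V = {[p13=p16], [p14]}: π^{-1}(V) = {p13, p14, p16} ∉ τ ✗.
  V = {[p15]}: π^{-1}(V) = {p15} ∉ τ ✗.
  V = {[p13=p16], [p15]}: π^{-1}(V) = {p13, p15, p16} ∉ τ ✗.
  V = {[p14], [p15]}: π^{-1}(V) = {p14, p15} ∈ τ ✓.
  V = {[p13=p16], [p14], [p15]}: π^{-1}(V) = {p13, p14, p15, p16} ∈ τ ✓.
Open sets in the quotient: τ_Q = {{}, {[p14]}, {[p14], [p15]}, {[p13=p16], [p14], [p15]}} (4 elements).
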